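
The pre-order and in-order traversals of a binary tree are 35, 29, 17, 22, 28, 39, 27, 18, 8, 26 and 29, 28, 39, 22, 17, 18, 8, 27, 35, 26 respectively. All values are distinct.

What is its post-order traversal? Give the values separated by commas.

The first element of pre-order is the root; it splits in-order into left and right subtrees.
Root 35: left subtree has 8 nodes {29, 28, 39, 22, 17, 18, 8, 27}, right has 1 {26}.
  Root 29: left subtree has 0 nodes { }, right has 7 {28, 39, 22, 17, 18, 8, 27}.
    Root 17: left subtree has 3 nodes {28, 39, 22}, right has 3 {18, 8, 27}.
      Root 22: left subtree has 2 nodes {28, 39}, right has 0 { }.
        Root 28: left subtree has 0 nodes { }, right has 1 {39}.
      Root 27: left subtree has 2 nodes {18, 8}, right has 0 { }.
        Root 18: left subtree has 0 nodes { }, right has 1 {8}.

39, 28, 22, 8, 18, 27, 17, 29, 26, 35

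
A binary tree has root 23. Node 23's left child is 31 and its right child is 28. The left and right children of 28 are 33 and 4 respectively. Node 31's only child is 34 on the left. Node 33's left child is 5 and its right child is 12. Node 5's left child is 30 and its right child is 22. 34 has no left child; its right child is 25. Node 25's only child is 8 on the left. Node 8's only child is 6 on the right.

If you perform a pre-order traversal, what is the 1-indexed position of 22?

11

Pre-order visits the node, then its left subtree, then its right subtree.
Visit 23.
At 23: go left to 31.
  Visit 31.
  At 31: go left to 34.
    Visit 34.
    At 34: no left child.
    At 34: go right to 25.
      Visit 25.
      At 25: go left to 8.
        Visit 8.
        At 8: no left child.
        At 8: go right to 6.
          6 is a leaf — visit 6.
      At 25: no right child.
  At 31: no right child.
At 23: go right to 28.
  Visit 28.
  At 28: go left to 33.
    Visit 33.
    At 33: go left to 5.
      Visit 5.
      At 5: go left to 30.
        30 is a leaf — visit 30.
      At 5: go right to 22.
        22 is a leaf — visit 22.
    At 33: go right to 12.
      12 is a leaf — visit 12.
  At 28: go right to 4.
    4 is a leaf — visit 4.
Full pre-order sequence: 23, 31, 34, 25, 8, 6, 28, 33, 5, 30, 22, 12, 4.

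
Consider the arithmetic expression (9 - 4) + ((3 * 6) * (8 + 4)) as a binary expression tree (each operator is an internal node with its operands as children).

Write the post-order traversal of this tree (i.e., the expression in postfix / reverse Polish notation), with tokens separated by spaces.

9 4 - 3 6 * 8 4 + * +

Post-order on an expression tree gives postfix notation: for each operator, emit left operand, right operand, then the operator.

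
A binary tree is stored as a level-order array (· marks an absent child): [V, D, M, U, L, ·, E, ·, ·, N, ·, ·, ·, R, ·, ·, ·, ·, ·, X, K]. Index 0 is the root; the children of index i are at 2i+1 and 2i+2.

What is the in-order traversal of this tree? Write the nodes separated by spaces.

In-order visits the left subtree, then the node, then the right subtree.
At V: go left to D.
  At D: go left to U.
    U is a leaf — visit U.
  Visit D.
  At D: go right to L.
    At L: go left to N.
      At N: go left to X.
        X is a leaf — visit X.
      Visit N.
      At N: go right to K.
        K is a leaf — visit K.
    Visit L.
    At L: no right child.
Visit V.
At V: go right to M.
  At M: no left child.
  Visit M.
  At M: go right to E.
    At E: go left to R.
      R is a leaf — visit R.
    Visit E.
    At E: no right child.

U D X N K L V M R E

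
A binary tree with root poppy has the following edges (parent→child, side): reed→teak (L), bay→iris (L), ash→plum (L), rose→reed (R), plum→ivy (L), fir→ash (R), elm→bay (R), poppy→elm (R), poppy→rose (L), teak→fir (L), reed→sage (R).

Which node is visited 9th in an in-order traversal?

poppy

In-order visits the left subtree, then the node, then the right subtree.
At poppy: go left to rose.
  At rose: no left child.
  Visit rose.
  At rose: go right to reed.
    At reed: go left to teak.
      At teak: go left to fir.
        At fir: no left child.
        Visit fir.
        At fir: go right to ash.
          At ash: go left to plum.
            At plum: go left to ivy.
              ivy is a leaf — visit ivy.
            Visit plum.
            At plum: no right child.
          Visit ash.
          At ash: no right child.
      Visit teak.
      At teak: no right child.
    Visit reed.
    At reed: go right to sage.
      sage is a leaf — visit sage.
Visit poppy.
At poppy: go right to elm.
  At elm: no left child.
  Visit elm.
  At elm: go right to bay.
    At bay: go left to iris.
      iris is a leaf — visit iris.
    Visit bay.
    At bay: no right child.
Full in-order sequence: rose, fir, ivy, plum, ash, teak, reed, sage, poppy, elm, iris, bay.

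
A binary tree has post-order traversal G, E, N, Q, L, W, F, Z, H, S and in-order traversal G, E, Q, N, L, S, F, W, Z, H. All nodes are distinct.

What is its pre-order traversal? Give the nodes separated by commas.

The last element of post-order is the root; it splits in-order into left and right subtrees.
Root S: left subtree has 5 nodes {G, E, Q, N, L}, right has 4 {F, W, Z, H}.
  Root L: left subtree has 4 nodes {G, E, Q, N}, right has 0 { }.
    Root Q: left subtree has 2 nodes {G, E}, right has 1 {N}.
      Root E: left subtree has 1 node {G}, right has 0 { }.
  Root H: left subtree has 3 nodes {F, W, Z}, right has 0 { }.
    Root Z: left subtree has 2 nodes {F, W}, right has 0 { }.
      Root F: left subtree has 0 nodes { }, right has 1 {W}.

S, L, Q, E, G, N, H, Z, F, W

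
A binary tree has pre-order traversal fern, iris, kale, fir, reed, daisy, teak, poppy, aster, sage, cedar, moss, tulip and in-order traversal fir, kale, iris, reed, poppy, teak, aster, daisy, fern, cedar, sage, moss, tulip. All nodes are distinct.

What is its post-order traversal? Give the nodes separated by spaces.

The first element of pre-order is the root; it splits in-order into left and right subtrees.
Root fern: left subtree has 8 nodes {fir, kale, iris, reed, poppy, teak, aster, daisy}, right has 4 {cedar, sage, moss, tulip}.
  Root iris: left subtree has 2 nodes {fir, kale}, right has 5 {reed, poppy, teak, aster, daisy}.
    Root kale: left subtree has 1 node {fir}, right has 0 { }.
    Root reed: left subtree has 0 nodes { }, right has 4 {poppy, teak, aster, daisy}.
      Root daisy: left subtree has 3 nodes {poppy, teak, aster}, right has 0 { }.
        Root teak: left subtree has 1 node {poppy}, right has 1 {aster}.
  Root sage: left subtree has 1 node {cedar}, right has 2 {moss, tulip}.
    Root moss: left subtree has 0 nodes { }, right has 1 {tulip}.

fir kale poppy aster teak daisy reed iris cedar tulip moss sage fern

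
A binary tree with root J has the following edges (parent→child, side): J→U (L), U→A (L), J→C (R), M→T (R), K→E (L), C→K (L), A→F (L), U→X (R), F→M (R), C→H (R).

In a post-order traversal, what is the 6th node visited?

Post-order visits the left subtree, then the right subtree, then the node.
At J: go left to U.
  At U: go left to A.
    At A: go left to F.
      At F: no left child.
      At F: go right to M.
        At M: no left child.
        At M: go right to T.
          T is a leaf — visit T.
        Visit M.
      Visit F.
    At A: no right child.
    Visit A.
  At U: go right to X.
    X is a leaf — visit X.
  Visit U.
At J: go right to C.
  At C: go left to K.
    At K: go left to E.
      E is a leaf — visit E.
    At K: no right child.
    Visit K.
  At C: go right to H.
    H is a leaf — visit H.
  Visit C.
Visit J.
Full post-order sequence: T, M, F, A, X, U, E, K, H, C, J.

U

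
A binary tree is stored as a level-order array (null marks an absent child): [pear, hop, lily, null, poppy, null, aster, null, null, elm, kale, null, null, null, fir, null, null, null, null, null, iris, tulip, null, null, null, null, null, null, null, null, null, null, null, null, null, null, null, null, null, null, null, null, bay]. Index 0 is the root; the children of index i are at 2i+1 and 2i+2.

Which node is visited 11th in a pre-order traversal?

fir

Pre-order visits the node, then its left subtree, then its right subtree.
Visit pear.
At pear: go left to hop.
  Visit hop.
  At hop: no left child.
  At hop: go right to poppy.
    Visit poppy.
    At poppy: go left to elm.
      Visit elm.
      At elm: no left child.
      At elm: go right to iris.
        Visit iris.
        At iris: no left child.
        At iris: go right to bay.
          bay is a leaf — visit bay.
    At poppy: go right to kale.
      Visit kale.
      At kale: go left to tulip.
        tulip is a leaf — visit tulip.
      At kale: no right child.
At pear: go right to lily.
  Visit lily.
  At lily: no left child.
  At lily: go right to aster.
    Visit aster.
    At aster: no left child.
    At aster: go right to fir.
      fir is a leaf — visit fir.
Full pre-order sequence: pear, hop, poppy, elm, iris, bay, kale, tulip, lily, aster, fir.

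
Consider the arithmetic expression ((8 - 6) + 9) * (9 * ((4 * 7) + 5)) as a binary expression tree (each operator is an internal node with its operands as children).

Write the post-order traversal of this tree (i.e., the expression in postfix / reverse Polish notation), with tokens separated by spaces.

8 6 - 9 + 9 4 7 * 5 + * *

Post-order on an expression tree gives postfix notation: for each operator, emit left operand, right operand, then the operator.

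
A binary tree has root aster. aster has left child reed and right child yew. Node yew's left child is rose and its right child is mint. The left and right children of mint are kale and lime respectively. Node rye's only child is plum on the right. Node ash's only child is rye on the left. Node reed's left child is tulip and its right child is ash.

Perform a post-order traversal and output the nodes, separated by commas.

Post-order visits the left subtree, then the right subtree, then the node.
At aster: go left to reed.
  At reed: go left to tulip.
    tulip is a leaf — visit tulip.
  At reed: go right to ash.
    At ash: go left to rye.
      At rye: no left child.
      At rye: go right to plum.
        plum is a leaf — visit plum.
      Visit rye.
    At ash: no right child.
    Visit ash.
  Visit reed.
At aster: go right to yew.
  At yew: go left to rose.
    rose is a leaf — visit rose.
  At yew: go right to mint.
    At mint: go left to kale.
      kale is a leaf — visit kale.
    At mint: go right to lime.
      lime is a leaf — visit lime.
    Visit mint.
  Visit yew.
Visit aster.

tulip, plum, rye, ash, reed, rose, kale, lime, mint, yew, aster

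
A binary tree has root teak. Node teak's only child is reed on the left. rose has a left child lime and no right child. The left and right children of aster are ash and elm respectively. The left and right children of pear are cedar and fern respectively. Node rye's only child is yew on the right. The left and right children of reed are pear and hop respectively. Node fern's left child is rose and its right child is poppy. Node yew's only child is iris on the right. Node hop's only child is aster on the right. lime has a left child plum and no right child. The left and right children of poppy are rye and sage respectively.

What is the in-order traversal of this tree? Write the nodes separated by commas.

In-order visits the left subtree, then the node, then the right subtree.
At teak: go left to reed.
  At reed: go left to pear.
    At pear: go left to cedar.
      cedar is a leaf — visit cedar.
    Visit pear.
    At pear: go right to fern.
      At fern: go left to rose.
        At rose: go left to lime.
          At lime: go left to plum.
            plum is a leaf — visit plum.
          Visit lime.
          At lime: no right child.
        Visit rose.
        At rose: no right child.
      Visit fern.
      At fern: go right to poppy.
        At poppy: go left to rye.
          At rye: no left child.
          Visit rye.
          At rye: go right to yew.
            At yew: no left child.
            Visit yew.
            At yew: go right to iris.
              iris is a leaf — visit iris.
        Visit poppy.
        At poppy: go right to sage.
          sage is a leaf — visit sage.
  Visit reed.
  At reed: go right to hop.
    At hop: no left child.
    Visit hop.
    At hop: go right to aster.
      At aster: go left to ash.
        ash is a leaf — visit ash.
      Visit aster.
      At aster: go right to elm.
        elm is a leaf — visit elm.
Visit teak.
At teak: no right child.

cedar, pear, plum, lime, rose, fern, rye, yew, iris, poppy, sage, reed, hop, ash, aster, elm, teak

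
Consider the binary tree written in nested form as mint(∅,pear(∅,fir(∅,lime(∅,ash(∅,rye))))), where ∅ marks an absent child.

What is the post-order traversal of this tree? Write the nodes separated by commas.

rye, ash, lime, fir, pear, mint

Post-order visits the left subtree, then the right subtree, then the node.
At mint: no left child.
At mint: go right to pear.
  At pear: no left child.
  At pear: go right to fir.
    At fir: no left child.
    At fir: go right to lime.
      At lime: no left child.
      At lime: go right to ash.
        At ash: no left child.
        At ash: go right to rye.
          rye is a leaf — visit rye.
        Visit ash.
      Visit lime.
    Visit fir.
  Visit pear.
Visit mint.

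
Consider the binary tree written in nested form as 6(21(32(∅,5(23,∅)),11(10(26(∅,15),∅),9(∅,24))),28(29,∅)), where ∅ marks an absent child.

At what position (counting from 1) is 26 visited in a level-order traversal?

Level-order visits nodes level by level from the root, left to right within each level.
Level 0: 6
Level 1: 21, 28
Level 2: 32, 11, 29
Level 3: 5, 10, 9
Level 4: 23, 26, 24
Level 5: 15
Full level-order sequence: 6, 21, 28, 32, 11, 29, 5, 10, 9, 23, 26, 24, 15.

11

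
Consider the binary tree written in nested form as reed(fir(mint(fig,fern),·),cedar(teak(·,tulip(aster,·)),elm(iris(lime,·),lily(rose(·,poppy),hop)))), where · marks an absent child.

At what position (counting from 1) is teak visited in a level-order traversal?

5

Level-order visits nodes level by level from the root, left to right within each level.
Level 0: reed
Level 1: fir, cedar
Level 2: mint, teak, elm
Level 3: fig, fern, tulip, iris, lily
Level 4: aster, lime, rose, hop
Level 5: poppy
Full level-order sequence: reed, fir, cedar, mint, teak, elm, fig, fern, tulip, iris, lily, aster, lime, rose, hop, poppy.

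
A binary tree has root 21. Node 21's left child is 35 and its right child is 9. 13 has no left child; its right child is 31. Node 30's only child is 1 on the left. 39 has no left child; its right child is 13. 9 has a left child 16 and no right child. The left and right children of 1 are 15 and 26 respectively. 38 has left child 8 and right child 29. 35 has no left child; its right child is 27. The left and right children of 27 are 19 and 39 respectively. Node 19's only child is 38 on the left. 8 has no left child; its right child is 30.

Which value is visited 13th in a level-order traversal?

Level-order visits nodes level by level from the root, left to right within each level.
Level 0: 21
Level 1: 35, 9
Level 2: 27, 16
Level 3: 19, 39
Level 4: 38, 13
Level 5: 8, 29, 31
Level 6: 30
Level 7: 1
Level 8: 15, 26
Full level-order sequence: 21, 35, 9, 27, 16, 19, 39, 38, 13, 8, 29, 31, 30, 1, 15, 26.

30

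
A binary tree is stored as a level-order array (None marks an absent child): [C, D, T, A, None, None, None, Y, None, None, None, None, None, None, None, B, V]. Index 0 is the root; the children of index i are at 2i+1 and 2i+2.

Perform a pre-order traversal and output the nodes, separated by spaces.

C D A Y B V T

Pre-order visits the node, then its left subtree, then its right subtree.
Visit C.
At C: go left to D.
  Visit D.
  At D: go left to A.
    Visit A.
    At A: go left to Y.
      Visit Y.
      At Y: go left to B.
        B is a leaf — visit B.
      At Y: go right to V.
        V is a leaf — visit V.
    At A: no right child.
  At D: no right child.
At C: go right to T.
  T is a leaf — visit T.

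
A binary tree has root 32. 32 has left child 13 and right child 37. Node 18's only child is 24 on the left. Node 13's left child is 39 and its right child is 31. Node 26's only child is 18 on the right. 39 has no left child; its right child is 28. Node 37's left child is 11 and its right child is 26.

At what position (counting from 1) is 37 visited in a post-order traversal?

9

Post-order visits the left subtree, then the right subtree, then the node.
At 32: go left to 13.
  At 13: go left to 39.
    At 39: no left child.
    At 39: go right to 28.
      28 is a leaf — visit 28.
    Visit 39.
  At 13: go right to 31.
    31 is a leaf — visit 31.
  Visit 13.
At 32: go right to 37.
  At 37: go left to 11.
    11 is a leaf — visit 11.
  At 37: go right to 26.
    At 26: no left child.
    At 26: go right to 18.
      At 18: go left to 24.
        24 is a leaf — visit 24.
      At 18: no right child.
      Visit 18.
    Visit 26.
  Visit 37.
Visit 32.
Full post-order sequence: 28, 39, 31, 13, 11, 24, 18, 26, 37, 32.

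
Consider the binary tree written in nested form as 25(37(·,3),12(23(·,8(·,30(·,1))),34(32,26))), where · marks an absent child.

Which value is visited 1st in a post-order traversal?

3

Post-order visits the left subtree, then the right subtree, then the node.
At 25: go left to 37.
  At 37: no left child.
  At 37: go right to 3.
    3 is a leaf — visit 3.
  Visit 37.
At 25: go right to 12.
  At 12: go left to 23.
    At 23: no left child.
    At 23: go right to 8.
      At 8: no left child.
      At 8: go right to 30.
        At 30: no left child.
        At 30: go right to 1.
          1 is a leaf — visit 1.
        Visit 30.
      Visit 8.
    Visit 23.
  At 12: go right to 34.
    At 34: go left to 32.
      32 is a leaf — visit 32.
    At 34: go right to 26.
      26 is a leaf — visit 26.
    Visit 34.
  Visit 12.
Visit 25.
Full post-order sequence: 3, 37, 1, 30, 8, 23, 32, 26, 34, 12, 25.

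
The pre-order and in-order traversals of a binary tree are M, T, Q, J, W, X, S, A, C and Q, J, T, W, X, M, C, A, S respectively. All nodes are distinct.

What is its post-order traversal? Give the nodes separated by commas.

The first element of pre-order is the root; it splits in-order into left and right subtrees.
Root M: left subtree has 5 nodes {Q, J, T, W, X}, right has 3 {C, A, S}.
  Root T: left subtree has 2 nodes {Q, J}, right has 2 {W, X}.
    Root Q: left subtree has 0 nodes { }, right has 1 {J}.
    Root W: left subtree has 0 nodes { }, right has 1 {X}.
  Root S: left subtree has 2 nodes {C, A}, right has 0 { }.
    Root A: left subtree has 1 node {C}, right has 0 { }.

J, Q, X, W, T, C, A, S, M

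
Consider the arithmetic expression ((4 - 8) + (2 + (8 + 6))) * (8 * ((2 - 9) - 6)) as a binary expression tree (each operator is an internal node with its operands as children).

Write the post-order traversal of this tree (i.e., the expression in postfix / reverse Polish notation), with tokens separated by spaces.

4 8 - 2 8 6 + + + 8 2 9 - 6 - * *

Post-order on an expression tree gives postfix notation: for each operator, emit left operand, right operand, then the operator.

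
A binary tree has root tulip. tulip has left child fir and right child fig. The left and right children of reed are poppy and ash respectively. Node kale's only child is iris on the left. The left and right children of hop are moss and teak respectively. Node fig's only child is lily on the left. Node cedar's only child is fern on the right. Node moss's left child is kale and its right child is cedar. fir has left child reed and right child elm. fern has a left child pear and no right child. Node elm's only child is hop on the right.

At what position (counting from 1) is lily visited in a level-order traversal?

Level-order visits nodes level by level from the root, left to right within each level.
Level 0: tulip
Level 1: fir, fig
Level 2: reed, elm, lily
Level 3: poppy, ash, hop
Level 4: moss, teak
Level 5: kale, cedar
Level 6: iris, fern
Level 7: pear
Full level-order sequence: tulip, fir, fig, reed, elm, lily, poppy, ash, hop, moss, teak, kale, cedar, iris, fern, pear.

6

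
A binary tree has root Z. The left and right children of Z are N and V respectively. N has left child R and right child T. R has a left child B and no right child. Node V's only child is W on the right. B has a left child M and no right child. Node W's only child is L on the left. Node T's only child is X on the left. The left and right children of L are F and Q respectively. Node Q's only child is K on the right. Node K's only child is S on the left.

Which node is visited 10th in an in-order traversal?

In-order visits the left subtree, then the node, then the right subtree.
At Z: go left to N.
  At N: go left to R.
    At R: go left to B.
      At B: go left to M.
        M is a leaf — visit M.
      Visit B.
      At B: no right child.
    Visit R.
    At R: no right child.
  Visit N.
  At N: go right to T.
    At T: go left to X.
      X is a leaf — visit X.
    Visit T.
    At T: no right child.
Visit Z.
At Z: go right to V.
  At V: no left child.
  Visit V.
  At V: go right to W.
    At W: go left to L.
      At L: go left to F.
        F is a leaf — visit F.
      Visit L.
      At L: go right to Q.
        At Q: no left child.
        Visit Q.
        At Q: go right to K.
          At K: go left to S.
            S is a leaf — visit S.
          Visit K.
          At K: no right child.
    Visit W.
    At W: no right child.
Full in-order sequence: M, B, R, N, X, T, Z, V, F, L, Q, S, K, W.

L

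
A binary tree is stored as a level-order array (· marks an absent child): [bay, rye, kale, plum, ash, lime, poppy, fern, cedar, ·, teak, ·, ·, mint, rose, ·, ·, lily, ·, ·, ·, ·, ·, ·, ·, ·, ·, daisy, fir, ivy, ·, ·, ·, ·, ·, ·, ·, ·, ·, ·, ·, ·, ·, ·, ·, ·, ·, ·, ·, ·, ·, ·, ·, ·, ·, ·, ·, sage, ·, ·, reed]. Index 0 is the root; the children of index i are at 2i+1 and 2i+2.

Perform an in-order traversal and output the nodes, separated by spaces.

In-order visits the left subtree, then the node, then the right subtree.
At bay: go left to rye.
  At rye: go left to plum.
    At plum: go left to fern.
      fern is a leaf — visit fern.
    Visit plum.
    At plum: go right to cedar.
      At cedar: go left to lily.
        lily is a leaf — visit lily.
      Visit cedar.
      At cedar: no right child.
  Visit rye.
  At rye: go right to ash.
    At ash: no left child.
    Visit ash.
    At ash: go right to teak.
      teak is a leaf — visit teak.
Visit bay.
At bay: go right to kale.
  At kale: go left to lime.
    lime is a leaf — visit lime.
  Visit kale.
  At kale: go right to poppy.
    At poppy: go left to mint.
      At mint: go left to daisy.
        daisy is a leaf — visit daisy.
      Visit mint.
      At mint: go right to fir.
        At fir: go left to sage.
          sage is a leaf — visit sage.
        Visit fir.
        At fir: no right child.
    Visit poppy.
    At poppy: go right to rose.
      At rose: go left to ivy.
        At ivy: no left child.
        Visit ivy.
        At ivy: go right to reed.
          reed is a leaf — visit reed.
      Visit rose.
      At rose: no right child.

fern plum lily cedar rye ash teak bay lime kale daisy mint sage fir poppy ivy reed rose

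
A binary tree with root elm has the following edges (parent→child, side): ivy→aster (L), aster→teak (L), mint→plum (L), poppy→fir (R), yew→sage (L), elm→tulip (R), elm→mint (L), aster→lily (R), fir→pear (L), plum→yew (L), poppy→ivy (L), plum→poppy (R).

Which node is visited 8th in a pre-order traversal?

Pre-order visits the node, then its left subtree, then its right subtree.
Visit elm.
At elm: go left to mint.
  Visit mint.
  At mint: go left to plum.
    Visit plum.
    At plum: go left to yew.
      Visit yew.
      At yew: go left to sage.
        sage is a leaf — visit sage.
      At yew: no right child.
    At plum: go right to poppy.
      Visit poppy.
      At poppy: go left to ivy.
        Visit ivy.
        At ivy: go left to aster.
          Visit aster.
          At aster: go left to teak.
            teak is a leaf — visit teak.
          At aster: go right to lily.
            lily is a leaf — visit lily.
        At ivy: no right child.
      At poppy: go right to fir.
        Visit fir.
        At fir: go left to pear.
          pear is a leaf — visit pear.
        At fir: no right child.
  At mint: no right child.
At elm: go right to tulip.
  tulip is a leaf — visit tulip.
Full pre-order sequence: elm, mint, plum, yew, sage, poppy, ivy, aster, teak, lily, fir, pear, tulip.

aster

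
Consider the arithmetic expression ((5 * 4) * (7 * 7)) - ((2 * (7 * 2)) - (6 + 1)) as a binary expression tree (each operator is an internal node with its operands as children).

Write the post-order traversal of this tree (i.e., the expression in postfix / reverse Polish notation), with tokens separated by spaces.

5 4 * 7 7 * * 2 7 2 * * 6 1 + - -

Post-order on an expression tree gives postfix notation: for each operator, emit left operand, right operand, then the operator.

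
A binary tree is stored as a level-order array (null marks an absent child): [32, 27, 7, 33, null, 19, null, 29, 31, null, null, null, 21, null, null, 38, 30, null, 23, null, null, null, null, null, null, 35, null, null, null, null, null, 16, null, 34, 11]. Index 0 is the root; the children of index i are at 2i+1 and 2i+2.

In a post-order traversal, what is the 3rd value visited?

34

Post-order visits the left subtree, then the right subtree, then the node.
At 32: go left to 27.
  At 27: go left to 33.
    At 33: go left to 29.
      At 29: go left to 38.
        At 38: go left to 16.
          16 is a leaf — visit 16.
        At 38: no right child.
        Visit 38.
      At 29: go right to 30.
        At 30: go left to 34.
          34 is a leaf — visit 34.
        At 30: go right to 11.
          11 is a leaf — visit 11.
        Visit 30.
      Visit 29.
    At 33: go right to 31.
      At 31: no left child.
      At 31: go right to 23.
        23 is a leaf — visit 23.
      Visit 31.
    Visit 33.
  At 27: no right child.
  Visit 27.
At 32: go right to 7.
  At 7: go left to 19.
    At 19: no left child.
    At 19: go right to 21.
      At 21: go left to 35.
        35 is a leaf — visit 35.
      At 21: no right child.
      Visit 21.
    Visit 19.
  At 7: no right child.
  Visit 7.
Visit 32.
Full post-order sequence: 16, 38, 34, 11, 30, 29, 23, 31, 33, 27, 35, 21, 19, 7, 32.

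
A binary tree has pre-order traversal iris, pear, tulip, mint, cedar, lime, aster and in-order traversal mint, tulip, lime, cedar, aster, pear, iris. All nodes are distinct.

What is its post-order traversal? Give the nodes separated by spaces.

The first element of pre-order is the root; it splits in-order into left and right subtrees.
Root iris: left subtree has 6 nodes {mint, tulip, lime, cedar, aster, pear}, right has 0 { }.
  Root pear: left subtree has 5 nodes {mint, tulip, lime, cedar, aster}, right has 0 { }.
    Root tulip: left subtree has 1 node {mint}, right has 3 {lime, cedar, aster}.
      Root cedar: left subtree has 1 node {lime}, right has 1 {aster}.

mint lime aster cedar tulip pear iris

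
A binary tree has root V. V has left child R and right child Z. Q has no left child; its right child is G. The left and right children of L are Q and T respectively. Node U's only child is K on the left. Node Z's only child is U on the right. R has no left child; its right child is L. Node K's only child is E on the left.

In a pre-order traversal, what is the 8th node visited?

Pre-order visits the node, then its left subtree, then its right subtree.
Visit V.
At V: go left to R.
  Visit R.
  At R: no left child.
  At R: go right to L.
    Visit L.
    At L: go left to Q.
      Visit Q.
      At Q: no left child.
      At Q: go right to G.
        G is a leaf — visit G.
    At L: go right to T.
      T is a leaf — visit T.
At V: go right to Z.
  Visit Z.
  At Z: no left child.
  At Z: go right to U.
    Visit U.
    At U: go left to K.
      Visit K.
      At K: go left to E.
        E is a leaf — visit E.
      At K: no right child.
    At U: no right child.
Full pre-order sequence: V, R, L, Q, G, T, Z, U, K, E.

U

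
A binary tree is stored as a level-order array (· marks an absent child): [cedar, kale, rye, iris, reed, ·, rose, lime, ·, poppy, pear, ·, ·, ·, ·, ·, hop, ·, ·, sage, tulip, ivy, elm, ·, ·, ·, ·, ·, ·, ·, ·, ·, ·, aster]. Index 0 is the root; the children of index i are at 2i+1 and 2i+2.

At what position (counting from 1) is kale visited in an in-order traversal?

In-order visits the left subtree, then the node, then the right subtree.
At cedar: go left to kale.
  At kale: go left to iris.
    At iris: go left to lime.
      At lime: no left child.
      Visit lime.
      At lime: go right to hop.
        At hop: go left to aster.
          aster is a leaf — visit aster.
        Visit hop.
        At hop: no right child.
    Visit iris.
    At iris: no right child.
  Visit kale.
  At kale: go right to reed.
    At reed: go left to poppy.
      At poppy: go left to sage.
        sage is a leaf — visit sage.
      Visit poppy.
      At poppy: go right to tulip.
        tulip is a leaf — visit tulip.
    Visit reed.
    At reed: go right to pear.
      At pear: go left to ivy.
        ivy is a leaf — visit ivy.
      Visit pear.
      At pear: go right to elm.
        elm is a leaf — visit elm.
Visit cedar.
At cedar: go right to rye.
  At rye: no left child.
  Visit rye.
  At rye: go right to rose.
    rose is a leaf — visit rose.
Full in-order sequence: lime, aster, hop, iris, kale, sage, poppy, tulip, reed, ivy, pear, elm, cedar, rye, rose.

5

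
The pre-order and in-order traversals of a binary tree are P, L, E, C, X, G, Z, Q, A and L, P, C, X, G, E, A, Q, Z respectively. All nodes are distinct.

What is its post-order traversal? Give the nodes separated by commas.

L, G, X, C, A, Q, Z, E, P

The first element of pre-order is the root; it splits in-order into left and right subtrees.
Root P: left subtree has 1 node {L}, right has 7 {C, X, G, E, A, Q, Z}.
  Root E: left subtree has 3 nodes {C, X, G}, right has 3 {A, Q, Z}.
    Root C: left subtree has 0 nodes { }, right has 2 {X, G}.
      Root X: left subtree has 0 nodes { }, right has 1 {G}.
    Root Z: left subtree has 2 nodes {A, Q}, right has 0 { }.
      Root Q: left subtree has 1 node {A}, right has 0 { }.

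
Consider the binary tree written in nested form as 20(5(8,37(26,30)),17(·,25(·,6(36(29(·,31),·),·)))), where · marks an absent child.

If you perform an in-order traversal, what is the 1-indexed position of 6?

12

In-order visits the left subtree, then the node, then the right subtree.
At 20: go left to 5.
  At 5: go left to 8.
    8 is a leaf — visit 8.
  Visit 5.
  At 5: go right to 37.
    At 37: go left to 26.
      26 is a leaf — visit 26.
    Visit 37.
    At 37: go right to 30.
      30 is a leaf — visit 30.
Visit 20.
At 20: go right to 17.
  At 17: no left child.
  Visit 17.
  At 17: go right to 25.
    At 25: no left child.
    Visit 25.
    At 25: go right to 6.
      At 6: go left to 36.
        At 36: go left to 29.
          At 29: no left child.
          Visit 29.
          At 29: go right to 31.
            31 is a leaf — visit 31.
        Visit 36.
        At 36: no right child.
      Visit 6.
      At 6: no right child.
Full in-order sequence: 8, 5, 26, 37, 30, 20, 17, 25, 29, 31, 36, 6.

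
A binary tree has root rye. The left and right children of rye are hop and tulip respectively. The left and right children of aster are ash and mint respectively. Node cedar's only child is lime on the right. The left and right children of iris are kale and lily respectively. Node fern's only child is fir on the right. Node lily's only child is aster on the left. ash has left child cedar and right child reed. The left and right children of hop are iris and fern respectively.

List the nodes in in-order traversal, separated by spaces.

In-order visits the left subtree, then the node, then the right subtree.
At rye: go left to hop.
  At hop: go left to iris.
    At iris: go left to kale.
      kale is a leaf — visit kale.
    Visit iris.
    At iris: go right to lily.
      At lily: go left to aster.
        At aster: go left to ash.
          At ash: go left to cedar.
            At cedar: no left child.
            Visit cedar.
            At cedar: go right to lime.
              lime is a leaf — visit lime.
          Visit ash.
          At ash: go right to reed.
            reed is a leaf — visit reed.
        Visit aster.
        At aster: go right to mint.
          mint is a leaf — visit mint.
      Visit lily.
      At lily: no right child.
  Visit hop.
  At hop: go right to fern.
    At fern: no left child.
    Visit fern.
    At fern: go right to fir.
      fir is a leaf — visit fir.
Visit rye.
At rye: go right to tulip.
  tulip is a leaf — visit tulip.

kale iris cedar lime ash reed aster mint lily hop fern fir rye tulip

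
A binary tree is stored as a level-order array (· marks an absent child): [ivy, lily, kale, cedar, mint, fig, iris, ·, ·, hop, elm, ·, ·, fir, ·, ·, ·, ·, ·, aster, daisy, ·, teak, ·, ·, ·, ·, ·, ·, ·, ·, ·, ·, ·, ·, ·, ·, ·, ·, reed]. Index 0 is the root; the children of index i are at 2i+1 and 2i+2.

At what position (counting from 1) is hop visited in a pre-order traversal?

5

Pre-order visits the node, then its left subtree, then its right subtree.
Visit ivy.
At ivy: go left to lily.
  Visit lily.
  At lily: go left to cedar.
    cedar is a leaf — visit cedar.
  At lily: go right to mint.
    Visit mint.
    At mint: go left to hop.
      Visit hop.
      At hop: go left to aster.
        Visit aster.
        At aster: go left to reed.
          reed is a leaf — visit reed.
        At aster: no right child.
      At hop: go right to daisy.
        daisy is a leaf — visit daisy.
    At mint: go right to elm.
      Visit elm.
      At elm: no left child.
      At elm: go right to teak.
        teak is a leaf — visit teak.
At ivy: go right to kale.
  Visit kale.
  At kale: go left to fig.
    fig is a leaf — visit fig.
  At kale: go right to iris.
    Visit iris.
    At iris: go left to fir.
      fir is a leaf — visit fir.
    At iris: no right child.
Full pre-order sequence: ivy, lily, cedar, mint, hop, aster, reed, daisy, elm, teak, kale, fig, iris, fir.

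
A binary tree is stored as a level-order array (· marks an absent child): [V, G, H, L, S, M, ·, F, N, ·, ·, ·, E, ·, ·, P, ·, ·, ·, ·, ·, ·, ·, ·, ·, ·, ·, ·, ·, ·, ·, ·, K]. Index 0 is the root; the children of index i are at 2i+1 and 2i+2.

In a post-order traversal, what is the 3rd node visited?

F

Post-order visits the left subtree, then the right subtree, then the node.
At V: go left to G.
  At G: go left to L.
    At L: go left to F.
      At F: go left to P.
        At P: no left child.
        At P: go right to K.
          K is a leaf — visit K.
        Visit P.
      At F: no right child.
      Visit F.
    At L: go right to N.
      N is a leaf — visit N.
    Visit L.
  At G: go right to S.
    S is a leaf — visit S.
  Visit G.
At V: go right to H.
  At H: go left to M.
    At M: no left child.
    At M: go right to E.
      E is a leaf — visit E.
    Visit M.
  At H: no right child.
  Visit H.
Visit V.
Full post-order sequence: K, P, F, N, L, S, G, E, M, H, V.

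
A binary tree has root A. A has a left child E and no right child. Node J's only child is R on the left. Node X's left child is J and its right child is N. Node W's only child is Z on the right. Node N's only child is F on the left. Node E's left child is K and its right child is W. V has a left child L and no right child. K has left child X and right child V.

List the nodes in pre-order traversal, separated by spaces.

A E K X J R N F V L W Z

Pre-order visits the node, then its left subtree, then its right subtree.
Visit A.
At A: go left to E.
  Visit E.
  At E: go left to K.
    Visit K.
    At K: go left to X.
      Visit X.
      At X: go left to J.
        Visit J.
        At J: go left to R.
          R is a leaf — visit R.
        At J: no right child.
      At X: go right to N.
        Visit N.
        At N: go left to F.
          F is a leaf — visit F.
        At N: no right child.
    At K: go right to V.
      Visit V.
      At V: go left to L.
        L is a leaf — visit L.
      At V: no right child.
  At E: go right to W.
    Visit W.
    At W: no left child.
    At W: go right to Z.
      Z is a leaf — visit Z.
At A: no right child.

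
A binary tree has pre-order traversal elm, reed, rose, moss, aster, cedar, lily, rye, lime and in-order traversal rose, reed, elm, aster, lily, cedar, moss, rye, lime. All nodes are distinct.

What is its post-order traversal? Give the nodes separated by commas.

The first element of pre-order is the root; it splits in-order into left and right subtrees.
Root elm: left subtree has 2 nodes {rose, reed}, right has 6 {aster, lily, cedar, moss, rye, lime}.
  Root reed: left subtree has 1 node {rose}, right has 0 { }.
  Root moss: left subtree has 3 nodes {aster, lily, cedar}, right has 2 {rye, lime}.
    Root aster: left subtree has 0 nodes { }, right has 2 {lily, cedar}.
      Root cedar: left subtree has 1 node {lily}, right has 0 { }.
    Root rye: left subtree has 0 nodes { }, right has 1 {lime}.

rose, reed, lily, cedar, aster, lime, rye, moss, elm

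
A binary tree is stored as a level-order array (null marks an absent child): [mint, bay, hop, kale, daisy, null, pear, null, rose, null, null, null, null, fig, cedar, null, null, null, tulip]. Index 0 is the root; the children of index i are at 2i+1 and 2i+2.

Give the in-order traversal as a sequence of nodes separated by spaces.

In-order visits the left subtree, then the node, then the right subtree.
At mint: go left to bay.
  At bay: go left to kale.
    At kale: no left child.
    Visit kale.
    At kale: go right to rose.
      At rose: no left child.
      Visit rose.
      At rose: go right to tulip.
        tulip is a leaf — visit tulip.
  Visit bay.
  At bay: go right to daisy.
    daisy is a leaf — visit daisy.
Visit mint.
At mint: go right to hop.
  At hop: no left child.
  Visit hop.
  At hop: go right to pear.
    At pear: go left to fig.
      fig is a leaf — visit fig.
    Visit pear.
    At pear: go right to cedar.
      cedar is a leaf — visit cedar.

kale rose tulip bay daisy mint hop fig pear cedar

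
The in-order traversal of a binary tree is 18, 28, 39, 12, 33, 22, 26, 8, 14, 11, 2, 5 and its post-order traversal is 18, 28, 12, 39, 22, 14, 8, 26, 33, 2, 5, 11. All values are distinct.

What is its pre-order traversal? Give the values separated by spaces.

11 33 39 28 18 12 26 22 8 14 5 2

The last element of post-order is the root; it splits in-order into left and right subtrees.
Root 11: left subtree has 9 nodes {18, 28, 39, 12, 33, 22, 26, 8, 14}, right has 2 {2, 5}.
  Root 33: left subtree has 4 nodes {18, 28, 39, 12}, right has 4 {22, 26, 8, 14}.
    Root 39: left subtree has 2 nodes {18, 28}, right has 1 {12}.
      Root 28: left subtree has 1 node {18}, right has 0 { }.
    Root 26: left subtree has 1 node {22}, right has 2 {8, 14}.
      Root 8: left subtree has 0 nodes { }, right has 1 {14}.
  Root 5: left subtree has 1 node {2}, right has 0 { }.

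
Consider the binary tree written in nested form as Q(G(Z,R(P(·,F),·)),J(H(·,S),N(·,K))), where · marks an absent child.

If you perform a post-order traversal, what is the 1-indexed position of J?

10

Post-order visits the left subtree, then the right subtree, then the node.
At Q: go left to G.
  At G: go left to Z.
    Z is a leaf — visit Z.
  At G: go right to R.
    At R: go left to P.
      At P: no left child.
      At P: go right to F.
        F is a leaf — visit F.
      Visit P.
    At R: no right child.
    Visit R.
  Visit G.
At Q: go right to J.
  At J: go left to H.
    At H: no left child.
    At H: go right to S.
      S is a leaf — visit S.
    Visit H.
  At J: go right to N.
    At N: no left child.
    At N: go right to K.
      K is a leaf — visit K.
    Visit N.
  Visit J.
Visit Q.
Full post-order sequence: Z, F, P, R, G, S, H, K, N, J, Q.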